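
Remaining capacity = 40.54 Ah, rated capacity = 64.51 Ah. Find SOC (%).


SOC% = 40.54 / 64.51 * 100 = 62.84%

62.84%


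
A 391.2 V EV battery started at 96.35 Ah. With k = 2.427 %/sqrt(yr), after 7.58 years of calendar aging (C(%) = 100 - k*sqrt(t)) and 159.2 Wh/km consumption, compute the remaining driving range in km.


Step 1: capacity retention = 100 - 2.427 * sqrt(7.58) = 100 - 2.427 * 2.7532 = 93.318%
Step 2: C_now = 96.35 * 93.318/100 = 89.912 Ah
Step 3: E_pack = V * C_now = 391.2 * 89.912 = 35174 Wh
Step 4: range = E_pack / consumption = 35174 / 159.2 = 220.9 km

220.9 km


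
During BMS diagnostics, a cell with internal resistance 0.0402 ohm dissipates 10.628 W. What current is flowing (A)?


I = sqrt(Q / R) = sqrt(10.628 / 0.0402) = sqrt(264.38) = 16.26 A

16.26 A


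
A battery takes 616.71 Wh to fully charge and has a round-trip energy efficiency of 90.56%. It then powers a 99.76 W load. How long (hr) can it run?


Step 1: E_discharge = eta/100 * E_charge = 90.56/100 * 616.71 = 558.49 Wh
Step 2: t = E_discharge / P = 558.49 / 99.76 = 5.598 hr

5.598 hr


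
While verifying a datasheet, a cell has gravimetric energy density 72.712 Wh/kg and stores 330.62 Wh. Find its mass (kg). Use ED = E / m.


m = E / ED = 330.62 / 72.712 = 4.547 kg

4.547 kg


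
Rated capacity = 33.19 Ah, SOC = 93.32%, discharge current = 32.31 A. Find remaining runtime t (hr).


Step 1: remaining = SOC/100 * C_total = 93.32/100 * 33.19 = 30.973 Ah
Step 2: t = remaining / I = 30.973 / 32.31 = 0.9586 hr

0.9586 hr


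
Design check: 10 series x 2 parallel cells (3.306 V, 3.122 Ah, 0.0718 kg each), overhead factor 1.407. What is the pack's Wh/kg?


Step 1: V_pack = 10 * 3.306 = 33.06 V
Step 2: C_pack = 2 * 3.122 = 6.244 Ah
Step 3: E_pack = V_pack * C_pack = 33.06 * 6.244 = 206.43 Wh
Step 4: m_pack = 10 * 2 * 0.0718 * 1.407 = 2.0205 kg
Step 5: ED = E_pack / m_pack = 206.43 / 2.0205 = 102.2 Wh/kg

102.2 Wh/kg


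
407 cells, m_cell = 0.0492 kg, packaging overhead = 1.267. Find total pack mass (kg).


Cell mass sum = 407 * 0.0492 = 20.024 kg
With overhead 1.267: m_pack = 20.024 * 1.267 = 25.37 kg

25.37 kg


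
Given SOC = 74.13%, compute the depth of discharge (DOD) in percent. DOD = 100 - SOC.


Complement of SOC: DOD = 100% - 74.13% = 25.87%

25.87%


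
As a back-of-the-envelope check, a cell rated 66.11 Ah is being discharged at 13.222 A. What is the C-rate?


C_rate = I / capacity = 13.222 / 66.11 = 0.2C

0.2C


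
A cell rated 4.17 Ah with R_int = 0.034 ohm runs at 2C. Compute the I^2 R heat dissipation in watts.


Step 1: I = C_rate * capacity = 2 * 4.17 = 8.34 A
Step 2: Q = I^2 * R = 8.34^2 * 0.034 = 69.556 * 0.034 = 2.365 W

2.365 W


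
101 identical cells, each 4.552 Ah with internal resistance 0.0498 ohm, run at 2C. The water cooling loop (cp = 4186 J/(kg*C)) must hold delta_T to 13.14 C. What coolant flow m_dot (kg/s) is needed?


Step 1: I = 2 * 4.552 = 9.104 A
Step 2: Q_cell = I^2 * R = 9.104^2 * 0.0498 = 4.1276 W
Step 3: Q_total = 101 * 4.1276 = 416.89 W
Step 4: m_dot = Q_total / (cp * dT) = 416.89 / (4186 * 13.14) = 0.007579 kg/s

0.007579 kg/s


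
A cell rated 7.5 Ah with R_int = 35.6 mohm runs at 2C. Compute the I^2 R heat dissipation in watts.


Convert: R = 35.6 mohm = 0.0356 ohm
Step 1: I = C_rate * capacity = 2 * 7.5 = 15 A
Step 2: Q = I^2 * R = 15^2 * 0.0356 = 225 * 0.0356 = 8.010 W

8.010 W


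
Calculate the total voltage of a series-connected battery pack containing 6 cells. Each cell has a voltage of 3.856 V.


Series voltages add: 6 * 3.856 V = 23.136 V

23.136 V


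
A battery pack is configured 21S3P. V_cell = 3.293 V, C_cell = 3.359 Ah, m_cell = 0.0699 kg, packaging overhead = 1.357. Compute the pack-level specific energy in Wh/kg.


Step 1: V_pack = 21 * 3.293 = 69.153 V
Step 2: C_pack = 3 * 3.359 = 10.077 Ah
Step 3: E_pack = V_pack * C_pack = 69.153 * 10.077 = 696.85 Wh
Step 4: m_pack = 21 * 3 * 0.0699 * 1.357 = 5.9758 kg
Step 5: ED = E_pack / m_pack = 696.85 / 5.9758 = 116.6 Wh/kg

116.6 Wh/kg


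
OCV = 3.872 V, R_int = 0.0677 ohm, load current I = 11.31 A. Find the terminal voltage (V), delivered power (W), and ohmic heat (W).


Step 1: V_terminal = OCV - I*R = 3.872 - 11.31 * 0.0677 = 3.1063 V
Step 2: P_out = V_terminal * I = 3.1063 * 11.31 = 35.13 W
Step 3: Q = I^2 * R = 11.31^2 * 0.0677 = 8.660 W

V=3.1063 V, P=35.13 W, Q=8.660 W


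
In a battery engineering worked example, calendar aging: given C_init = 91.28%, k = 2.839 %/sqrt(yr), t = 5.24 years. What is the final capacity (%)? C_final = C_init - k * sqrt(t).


sqrt(t) = sqrt(5.24) = 2.2891
C_final = 91.28 - 2.839 * 2.2891 = 84.78%

84.78%


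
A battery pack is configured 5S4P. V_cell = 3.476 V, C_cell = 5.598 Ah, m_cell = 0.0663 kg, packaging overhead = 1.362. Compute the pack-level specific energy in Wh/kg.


Step 1: V_pack = 5 * 3.476 = 17.38 V
Step 2: C_pack = 4 * 5.598 = 22.392 Ah
Step 3: E_pack = V_pack * C_pack = 17.38 * 22.392 = 389.17 Wh
Step 4: m_pack = 5 * 4 * 0.0663 * 1.362 = 1.806 kg
Step 5: ED = E_pack / m_pack = 389.17 / 1.806 = 215.5 Wh/kg

215.5 Wh/kg


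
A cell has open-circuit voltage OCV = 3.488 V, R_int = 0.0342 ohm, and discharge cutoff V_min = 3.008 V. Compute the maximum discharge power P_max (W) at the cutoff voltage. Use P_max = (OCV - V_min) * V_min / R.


dV = OCV - V_min = 0.48 V (so I_max = dV / R)
P_max = dV * V_min / R = 0.48 * 3.008 / 0.0342 = 42.22 W

42.22 W


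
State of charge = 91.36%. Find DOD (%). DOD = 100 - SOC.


Complement of SOC: DOD = 100% - 91.36% = 8.64%

8.64%


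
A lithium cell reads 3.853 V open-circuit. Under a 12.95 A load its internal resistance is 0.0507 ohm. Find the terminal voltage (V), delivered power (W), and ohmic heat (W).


Step 1: V_terminal = OCV - I*R = 3.853 - 12.95 * 0.0507 = 3.1964 V
Step 2: P_out = V_terminal * I = 3.1964 * 12.95 = 41.39 W
Step 3: Q = I^2 * R = 12.95^2 * 0.0507 = 8.503 W

V=3.1964 V, P=41.39 W, Q=8.503 W


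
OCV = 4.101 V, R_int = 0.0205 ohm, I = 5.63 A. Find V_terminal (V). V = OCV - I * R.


V = OCV - I*R = 4.101 - 5.63 * 0.0205 = 3.986 V

3.986 V


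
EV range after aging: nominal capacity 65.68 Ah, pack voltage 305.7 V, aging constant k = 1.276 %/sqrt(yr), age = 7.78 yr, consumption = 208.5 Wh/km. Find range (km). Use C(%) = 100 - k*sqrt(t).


Step 1: capacity retention = 100 - 1.276 * sqrt(7.78) = 100 - 1.276 * 2.7893 = 96.441%
Step 2: C_now = 65.68 * 96.441/100 = 63.342 Ah
Step 3: E_pack = V * C_now = 305.7 * 63.342 = 19364 Wh
Step 4: range = E_pack / consumption = 19364 / 208.5 = 92.87 km

92.87 km


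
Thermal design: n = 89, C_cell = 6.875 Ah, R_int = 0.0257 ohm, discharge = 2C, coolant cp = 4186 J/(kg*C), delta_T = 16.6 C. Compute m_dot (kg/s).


Step 1: I = 2 * 6.875 = 13.75 A
Step 2: Q_cell = I^2 * R = 13.75^2 * 0.0257 = 4.8589 W
Step 3: Q_total = 89 * 4.8589 = 432.44 W
Step 4: m_dot = Q_total / (cp * dT) = 432.44 / (4186 * 16.6) = 0.006223 kg/s

0.006223 kg/s


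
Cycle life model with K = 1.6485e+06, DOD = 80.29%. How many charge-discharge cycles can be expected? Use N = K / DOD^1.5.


DOD^1.5 = 719.44
N = K / DOD^1.5 = 1.6485e+06 / 719.44 = 2291

2291 cycles


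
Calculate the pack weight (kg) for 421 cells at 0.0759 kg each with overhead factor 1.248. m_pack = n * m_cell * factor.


Cell mass sum = 421 * 0.0759 = 31.954 kg
With overhead 1.248: m_pack = 31.954 * 1.248 = 39.88 kg

39.88 kg


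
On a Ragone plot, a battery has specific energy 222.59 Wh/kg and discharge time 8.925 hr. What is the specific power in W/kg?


Specific power = 222.59 Wh/kg / 8.925 hr = 24.94 W/kg

24.94 W/kg


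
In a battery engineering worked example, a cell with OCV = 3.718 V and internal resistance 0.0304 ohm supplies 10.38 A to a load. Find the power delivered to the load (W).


Step 1: V_terminal = OCV - I*R = 3.718 - 10.38 * 0.0304 = 3.4024 V
Step 2: P_out = V_terminal * I = 3.4024 * 10.38 = 35.32 W

35.32 W


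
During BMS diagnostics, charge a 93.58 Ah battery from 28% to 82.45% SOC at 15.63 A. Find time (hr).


Step 1: dSOC = 82.45% - 28% = 54.45%
Step 2: delta_Ah = 93.58 * 54.45 / 100 = 50.954 Ah
Step 3: t = 50.954 / 15.63 = 3.260 hr

3.260 hr


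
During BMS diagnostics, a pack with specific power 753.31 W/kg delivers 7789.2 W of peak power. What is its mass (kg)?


m = P / SP = 7789.2 / 753.31 = 10.34 kg

10.34 kg


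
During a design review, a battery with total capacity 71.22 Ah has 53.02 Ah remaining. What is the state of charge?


SOC = (remaining / total) * 100 = (53.02 / 71.22) * 100 = 74.45%

74.45%


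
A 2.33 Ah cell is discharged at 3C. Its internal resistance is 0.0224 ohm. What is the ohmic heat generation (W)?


Step 1: I = C_rate * capacity = 3 * 2.33 = 6.99 A
Step 2: Q = I^2 * R = 6.99^2 * 0.0224 = 48.86 * 0.0224 = 1.094 W

1.094 W


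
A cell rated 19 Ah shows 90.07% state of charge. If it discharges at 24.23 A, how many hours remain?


Step 1: remaining = SOC/100 * C_total = 90.07/100 * 19 = 17.113 Ah
Step 2: t = remaining / I = 17.113 / 24.23 = 0.7063 hr

0.7063 hr


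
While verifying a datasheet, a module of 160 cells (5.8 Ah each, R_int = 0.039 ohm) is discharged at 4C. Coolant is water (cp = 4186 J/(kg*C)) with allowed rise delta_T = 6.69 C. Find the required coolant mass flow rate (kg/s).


Step 1: I = 4 * 5.8 = 23.2 A
Step 2: Q_cell = I^2 * R = 23.2^2 * 0.039 = 20.991 W
Step 3: Q_total = 160 * 20.991 = 3358.6 W
Step 4: m_dot = Q_total / (cp * dT) = 3358.6 / (4186 * 6.69) = 0.1199 kg/s

0.1199 kg/s


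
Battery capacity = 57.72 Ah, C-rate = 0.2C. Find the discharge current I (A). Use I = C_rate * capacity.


At 0.2C: I = 0.2 * 57.72 Ah = 11.544 A

11.544 A


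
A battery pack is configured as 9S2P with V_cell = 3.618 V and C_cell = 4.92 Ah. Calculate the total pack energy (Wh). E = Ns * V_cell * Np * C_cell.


V_pack = 9 * 3.618 = 32.562 V
C_pack = 2 * 4.92 = 9.84 Ah
E = V_pack * C_pack = 32.562 * 9.84 = 320.4 Wh

320.4 Wh


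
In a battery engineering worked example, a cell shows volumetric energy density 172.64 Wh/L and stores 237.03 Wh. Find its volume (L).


V = E / ED = 237.03 / 172.64 = 1.373 L

1.373 L


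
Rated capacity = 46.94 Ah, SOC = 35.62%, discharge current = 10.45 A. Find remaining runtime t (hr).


Step 1: remaining = SOC/100 * C_total = 35.62/100 * 46.94 = 16.72 Ah
Step 2: t = remaining / I = 16.72 / 10.45 = 1.600 hr

1.600 hr


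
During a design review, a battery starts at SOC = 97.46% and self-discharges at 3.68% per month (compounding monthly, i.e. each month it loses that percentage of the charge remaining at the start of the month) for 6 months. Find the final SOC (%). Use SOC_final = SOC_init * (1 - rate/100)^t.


Monthly retention factor = 1 - 3.68/100 = 0.9632
Over 6 months: factor^6 = 0.79854
SOC_final = 97.46 * 0.79854 = 77.83%

77.83%


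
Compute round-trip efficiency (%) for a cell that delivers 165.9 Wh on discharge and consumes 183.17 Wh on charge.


eta_e = E_dis / E_chg * 100 = 165.9 / 183.17 * 100 = 90.57%

90.57%


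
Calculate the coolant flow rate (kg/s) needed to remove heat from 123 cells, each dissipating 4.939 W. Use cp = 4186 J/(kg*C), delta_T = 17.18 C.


Q_total = 123 * 4.939 = 607.5 W
m_dot = Q_total / (cp * dT) = 607.5 / (4186 * 17.18) = 0.008447 kg/s

0.008447 kg/s


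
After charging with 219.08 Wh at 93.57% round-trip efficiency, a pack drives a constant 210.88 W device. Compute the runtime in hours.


Step 1: E_discharge = eta/100 * E_charge = 93.57/100 * 219.08 = 204.99 Wh
Step 2: t = E_discharge / P = 204.99 / 210.88 = 0.9721 hr

0.9721 hr


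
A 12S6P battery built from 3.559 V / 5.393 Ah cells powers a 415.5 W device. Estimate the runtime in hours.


Step 1: E_pack = Ns * V_cell * Np * C_cell = 12 * 3.559 * 6 * 5.393 = 1381.9 Wh
Step 2: t = E_pack / P = 1381.9 / 415.5 = 3.326 hr

3.326 hr


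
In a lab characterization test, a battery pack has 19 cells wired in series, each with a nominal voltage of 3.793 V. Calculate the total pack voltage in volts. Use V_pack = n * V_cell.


With 19 cells in series at 3.793 V each, V_pack = 72.067 V

72.067 V


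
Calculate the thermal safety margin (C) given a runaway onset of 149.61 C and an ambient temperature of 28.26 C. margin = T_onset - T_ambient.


margin = T_onset - T_ambient = 149.61 - 28.26 = 121.35 C

121.35 C


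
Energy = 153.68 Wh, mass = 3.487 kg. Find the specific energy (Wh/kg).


Specific energy = 153.68 Wh / 3.487 kg = 44.07 Wh/kg

44.07 Wh/kg


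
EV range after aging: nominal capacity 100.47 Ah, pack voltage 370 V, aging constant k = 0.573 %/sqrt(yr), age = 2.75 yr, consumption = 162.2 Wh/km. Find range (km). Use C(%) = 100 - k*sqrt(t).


Step 1: capacity retention = 100 - 0.573 * sqrt(2.75) = 100 - 0.573 * 1.6583 = 99.05%
Step 2: C_now = 100.47 * 99.05/100 = 99.516 Ah
Step 3: E_pack = V * C_now = 370 * 99.516 = 36821 Wh
Step 4: range = E_pack / consumption = 36821 / 162.2 = 227.0 km

227.0 km


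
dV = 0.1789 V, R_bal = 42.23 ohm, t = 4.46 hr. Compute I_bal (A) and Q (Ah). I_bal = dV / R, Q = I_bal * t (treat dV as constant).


I_bal = dV / R = 0.1789 / 42.23 = 0.0042363 A
Q = I_bal * t = 0.0042363 * 4.46 = 0.01889 Ah

I=0.0042363 A, Q=0.01889 Ah


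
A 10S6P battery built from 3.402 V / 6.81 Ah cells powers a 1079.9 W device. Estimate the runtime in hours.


Step 1: E_pack = Ns * V_cell * Np * C_cell = 10 * 3.402 * 6 * 6.81 = 1390.1 Wh
Step 2: t = E_pack / P = 1390.1 / 1079.9 = 1.287 hr

1.287 hr


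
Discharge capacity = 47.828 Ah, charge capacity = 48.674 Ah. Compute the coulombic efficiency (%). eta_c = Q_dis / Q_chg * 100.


eta_c = Q_dis / Q_chg * 100 = 47.828 / 48.674 * 100 = 98.26%

98.26%


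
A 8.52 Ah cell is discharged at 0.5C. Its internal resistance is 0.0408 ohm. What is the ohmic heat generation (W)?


Step 1: I = C_rate * capacity = 0.5 * 8.52 = 4.26 A
Step 2: Q = I^2 * R = 4.26^2 * 0.0408 = 18.148 * 0.0408 = 0.7404 W

0.7404 W


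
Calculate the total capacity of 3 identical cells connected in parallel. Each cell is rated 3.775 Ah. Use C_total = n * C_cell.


Parallel capacities add: 3 * 3.775 Ah = 11.325 Ah

11.325 Ah


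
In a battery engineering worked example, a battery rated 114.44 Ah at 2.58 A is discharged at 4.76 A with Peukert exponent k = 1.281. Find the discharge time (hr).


t_rated = C / I_rated = 114.44 / 2.58 = 44.357 hr
(I_rated/I)^k = (0.54202)^1.281 = 0.45632
t = t_rated * (I_rated/I)^k = 44.357 * 0.45632 = 20.24 hr

20.24 hr


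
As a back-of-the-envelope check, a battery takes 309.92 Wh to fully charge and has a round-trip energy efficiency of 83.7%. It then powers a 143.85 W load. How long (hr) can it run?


Step 1: E_discharge = eta/100 * E_charge = 83.7/100 * 309.92 = 259.4 Wh
Step 2: t = E_discharge / P = 259.4 / 143.85 = 1.803 hr

1.803 hr


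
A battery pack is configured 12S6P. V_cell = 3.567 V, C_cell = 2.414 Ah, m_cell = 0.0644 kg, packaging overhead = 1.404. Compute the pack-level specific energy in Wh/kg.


Step 1: V_pack = 12 * 3.567 = 42.804 V
Step 2: C_pack = 6 * 2.414 = 14.484 Ah
Step 3: E_pack = V_pack * C_pack = 42.804 * 14.484 = 619.97 Wh
Step 4: m_pack = 12 * 6 * 0.0644 * 1.404 = 6.5101 kg
Step 5: ED = E_pack / m_pack = 619.97 / 6.5101 = 95.23 Wh/kg

95.23 Wh/kg


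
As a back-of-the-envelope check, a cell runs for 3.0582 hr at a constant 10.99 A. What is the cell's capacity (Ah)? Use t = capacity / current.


C = I * t = 10.99 * 3.0582 = 33.61 Ah

33.61 Ah


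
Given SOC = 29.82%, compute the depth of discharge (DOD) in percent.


DOD = 100 - SOC = 100 - 29.82 = 70.18%

70.18%


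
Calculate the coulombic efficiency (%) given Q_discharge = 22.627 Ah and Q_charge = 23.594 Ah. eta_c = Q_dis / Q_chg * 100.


eta_c = Q_dis / Q_chg * 100 = 22.627 / 23.594 * 100 = 95.90%

95.90%


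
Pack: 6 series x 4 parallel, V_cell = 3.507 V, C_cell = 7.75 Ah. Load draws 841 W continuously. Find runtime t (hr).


Step 1: E_pack = Ns * V_cell * Np * C_cell = 6 * 3.507 * 4 * 7.75 = 652.3 Wh
Step 2: t = E_pack / P = 652.3 / 841 = 0.7756 hr

0.7756 hr


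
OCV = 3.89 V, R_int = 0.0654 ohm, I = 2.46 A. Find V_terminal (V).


V = OCV - I*R = 3.89 - 2.46 * 0.0654 = 3.729 V

3.729 V


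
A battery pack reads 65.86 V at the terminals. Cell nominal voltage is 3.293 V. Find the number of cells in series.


Rearranging: n = V_pack / V_cell = 65.86 / 3.293 = 20 cells

20


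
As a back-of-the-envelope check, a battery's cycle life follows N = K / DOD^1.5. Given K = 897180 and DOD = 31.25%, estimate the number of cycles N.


DOD^1.5 = 174.69
N = K / DOD^1.5 = 897180 / 174.69 = 5136

5136 cycles


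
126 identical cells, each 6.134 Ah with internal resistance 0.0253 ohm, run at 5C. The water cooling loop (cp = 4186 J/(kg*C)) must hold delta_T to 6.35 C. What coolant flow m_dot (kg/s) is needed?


Step 1: I = 5 * 6.134 = 30.67 A
Step 2: Q_cell = I^2 * R = 30.67^2 * 0.0253 = 23.798 W
Step 3: Q_total = 126 * 23.798 = 2998.5 W
Step 4: m_dot = Q_total / (cp * dT) = 2998.5 / (4186 * 6.35) = 0.1128 kg/s

0.1128 kg/s


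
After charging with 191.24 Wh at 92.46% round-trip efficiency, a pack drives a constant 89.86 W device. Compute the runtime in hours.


Step 1: E_discharge = eta/100 * E_charge = 92.46/100 * 191.24 = 176.82 Wh
Step 2: t = E_discharge / P = 176.82 / 89.86 = 1.968 hr

1.968 hr


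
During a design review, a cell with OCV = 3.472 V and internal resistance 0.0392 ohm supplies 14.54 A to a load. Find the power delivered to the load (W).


Step 1: V_terminal = OCV - I*R = 3.472 - 14.54 * 0.0392 = 2.902 V
Step 2: P_out = V_terminal * I = 2.902 * 14.54 = 42.20 W

42.20 W


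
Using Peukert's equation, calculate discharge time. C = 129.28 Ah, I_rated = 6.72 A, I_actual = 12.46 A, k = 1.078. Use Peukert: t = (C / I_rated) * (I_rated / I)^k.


t_rated = C / I_rated = 129.28 / 6.72 = 19.238 hr
(I_rated/I)^k = (0.53933)^1.078 = 0.51397
t = t_rated * (I_rated/I)^k = 19.238 * 0.51397 = 9.888 hr

9.888 hr


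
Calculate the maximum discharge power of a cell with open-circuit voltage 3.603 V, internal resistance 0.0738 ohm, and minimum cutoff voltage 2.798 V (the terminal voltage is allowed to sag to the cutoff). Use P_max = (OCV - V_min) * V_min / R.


dV = OCV - V_min = 0.805 V (so I_max = dV / R)
P_max = dV * V_min / R = 0.805 * 2.798 / 0.0738 = 30.52 W

30.52 W


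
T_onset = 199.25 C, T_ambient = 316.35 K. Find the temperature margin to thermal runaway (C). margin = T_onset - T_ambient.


Convert: T_ambient = 316.35 K = 43.2 C
margin = 199.25 - 43.2 = 156.05 C

156.05 C


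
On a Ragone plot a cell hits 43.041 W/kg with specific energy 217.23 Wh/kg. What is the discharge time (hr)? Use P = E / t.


t = E / P = 217.23 / 43.041 = 5.047 hr

5.047 hr


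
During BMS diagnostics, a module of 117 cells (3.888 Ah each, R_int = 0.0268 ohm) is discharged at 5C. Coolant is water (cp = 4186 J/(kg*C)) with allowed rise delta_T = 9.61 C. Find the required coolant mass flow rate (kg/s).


Step 1: I = 5 * 3.888 = 19.44 A
Step 2: Q_cell = I^2 * R = 19.44^2 * 0.0268 = 10.128 W
Step 3: Q_total = 117 * 10.128 = 1185 W
Step 4: m_dot = Q_total / (cp * dT) = 1185 / (4186 * 9.61) = 0.02946 kg/s

0.02946 kg/s


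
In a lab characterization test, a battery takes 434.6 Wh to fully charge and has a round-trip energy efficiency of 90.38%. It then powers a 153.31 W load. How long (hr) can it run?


Step 1: E_discharge = eta/100 * E_charge = 90.38/100 * 434.6 = 392.79 Wh
Step 2: t = E_discharge / P = 392.79 / 153.31 = 2.562 hr

2.562 hr


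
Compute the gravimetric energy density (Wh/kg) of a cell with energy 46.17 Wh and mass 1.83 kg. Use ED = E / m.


ED = E / m = 46.17 / 1.83 = 25.23 Wh/kg

25.23 Wh/kg


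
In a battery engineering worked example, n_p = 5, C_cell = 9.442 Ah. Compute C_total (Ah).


C_total = 5 * 9.442 = 47.21 Ah

47.21 Ah


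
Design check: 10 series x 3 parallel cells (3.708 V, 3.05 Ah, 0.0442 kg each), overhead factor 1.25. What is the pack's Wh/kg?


Step 1: V_pack = 10 * 3.708 = 37.08 V
Step 2: C_pack = 3 * 3.05 = 9.15 Ah
Step 3: E_pack = V_pack * C_pack = 37.08 * 9.15 = 339.28 Wh
Step 4: m_pack = 10 * 3 * 0.0442 * 1.25 = 1.6575 kg
Step 5: ED = E_pack / m_pack = 339.28 / 1.6575 = 204.7 Wh/kg

204.7 Wh/kg


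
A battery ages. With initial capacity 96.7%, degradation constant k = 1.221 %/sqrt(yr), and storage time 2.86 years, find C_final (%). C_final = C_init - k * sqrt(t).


Step 1: sqrt(2.86 yr) = 1.6912
Step 2: drop = 1.221 * 1.6912 = 2.065
Step 3: C_final = 96.7 - 2.065 = 94.64%

94.64%


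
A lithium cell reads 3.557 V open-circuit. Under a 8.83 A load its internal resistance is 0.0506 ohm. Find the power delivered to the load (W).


Step 1: V_terminal = OCV - I*R = 3.557 - 8.83 * 0.0506 = 3.1102 V
Step 2: P_out = V_terminal * I = 3.1102 * 8.83 = 27.46 W

27.46 W


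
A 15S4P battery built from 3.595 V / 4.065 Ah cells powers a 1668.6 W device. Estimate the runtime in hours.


Step 1: E_pack = Ns * V_cell * Np * C_cell = 15 * 3.595 * 4 * 4.065 = 876.82 Wh
Step 2: t = E_pack / P = 876.82 / 1668.6 = 0.5255 hr

0.5255 hr


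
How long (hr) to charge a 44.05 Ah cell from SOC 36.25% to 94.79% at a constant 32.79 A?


delta_Ah = 44.05 * (94.79 - 36.25) / 100 = 25.787 Ah
t = delta_Ah / I = 25.787 / 32.79 = 0.7864 hr

0.7864 hr


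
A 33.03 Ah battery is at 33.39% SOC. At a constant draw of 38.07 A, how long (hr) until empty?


Step 1: remaining = SOC/100 * C_total = 33.39/100 * 33.03 = 11.029 Ah
Step 2: t = remaining / I = 11.029 / 38.07 = 0.2897 hr

0.2897 hr


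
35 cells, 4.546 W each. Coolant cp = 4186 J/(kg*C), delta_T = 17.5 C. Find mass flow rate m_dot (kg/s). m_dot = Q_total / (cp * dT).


Step 1: Total heat Q = 35 * 4.546 W = 159.11 W
Step 2: denom = cp * dT = 4186 * 17.5 = 73255
Step 3: m_dot = 159.11 / 73255 = 0.002172 kg/s

0.002172 kg/s


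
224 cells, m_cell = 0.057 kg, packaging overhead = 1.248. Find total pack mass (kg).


Cell mass sum = 224 * 0.057 = 12.768 kg
With overhead 1.248: m_pack = 12.768 * 1.248 = 15.93 kg

15.93 kg


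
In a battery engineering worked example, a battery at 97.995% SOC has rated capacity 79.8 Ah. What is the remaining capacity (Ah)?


remaining = SOC / 100 * total = 97.995 / 100 * 79.8 = 78.20 Ah

78.20 Ah


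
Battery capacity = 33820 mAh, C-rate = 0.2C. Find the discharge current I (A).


Convert: capacity = 33820 mAh = 33.82 Ah
At 0.2C: I = 0.2 * 33.82 Ah = 6.764 A

6.764 A


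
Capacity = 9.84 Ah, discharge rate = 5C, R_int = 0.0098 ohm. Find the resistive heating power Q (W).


Step 1: I = C_rate * capacity = 5 * 9.84 = 49.2 A
Step 2: Q = I^2 * R = 49.2^2 * 0.0098 = 2420.6 * 0.0098 = 23.72 W

23.72 W


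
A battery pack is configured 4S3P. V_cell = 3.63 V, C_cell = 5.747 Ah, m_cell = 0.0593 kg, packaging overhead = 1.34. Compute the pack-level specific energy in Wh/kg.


Step 1: V_pack = 4 * 3.63 = 14.52 V
Step 2: C_pack = 3 * 5.747 = 17.241 Ah
Step 3: E_pack = V_pack * C_pack = 14.52 * 17.241 = 250.34 Wh
Step 4: m_pack = 4 * 3 * 0.0593 * 1.34 = 0.95354 kg
Step 5: ED = E_pack / m_pack = 250.34 / 0.95354 = 262.5 Wh/kg

262.5 Wh/kg


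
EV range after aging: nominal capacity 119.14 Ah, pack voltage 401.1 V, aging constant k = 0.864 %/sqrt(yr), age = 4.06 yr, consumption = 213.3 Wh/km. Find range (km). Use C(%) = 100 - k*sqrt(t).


Step 1: capacity retention = 100 - 0.864 * sqrt(4.06) = 100 - 0.864 * 2.0149 = 98.259%
Step 2: C_now = 119.14 * 98.259/100 = 117.07 Ah
Step 3: E_pack = V * C_now = 401.1 * 117.07 = 46957 Wh
Step 4: range = E_pack / consumption = 46957 / 213.3 = 220.1 km

220.1 km


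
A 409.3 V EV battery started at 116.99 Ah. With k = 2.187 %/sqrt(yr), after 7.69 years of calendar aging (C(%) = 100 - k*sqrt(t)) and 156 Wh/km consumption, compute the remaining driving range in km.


Step 1: capacity retention = 100 - 2.187 * sqrt(7.69) = 100 - 2.187 * 2.7731 = 93.935%
Step 2: C_now = 116.99 * 93.935/100 = 109.89 Ah
Step 3: E_pack = V * C_now = 409.3 * 109.89 = 44978 Wh
Step 4: range = E_pack / consumption = 44978 / 156 = 288.3 km

288.3 km


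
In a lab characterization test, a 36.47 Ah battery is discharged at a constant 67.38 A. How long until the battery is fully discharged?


t = capacity / current = 36.47 / 67.38 = 0.5413 hr

0.5413 hr


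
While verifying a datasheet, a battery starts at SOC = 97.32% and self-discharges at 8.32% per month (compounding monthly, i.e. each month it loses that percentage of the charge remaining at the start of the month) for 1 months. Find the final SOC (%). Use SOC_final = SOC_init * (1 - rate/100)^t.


decay = (1 - 8.32/100)^1 = 0.9168
SOC_final = 97.32 * 0.9168 = 89.22%

89.22%


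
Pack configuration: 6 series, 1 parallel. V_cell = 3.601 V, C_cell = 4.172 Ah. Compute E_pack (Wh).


V_pack = 6 * 3.601 = 21.606 V
C_pack = 1 * 4.172 = 4.172 Ah
E = V_pack * C_pack = 21.606 * 4.172 = 90.14 Wh

90.14 Wh


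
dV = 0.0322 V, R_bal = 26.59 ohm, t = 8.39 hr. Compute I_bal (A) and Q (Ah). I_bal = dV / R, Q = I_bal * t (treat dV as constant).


First, Ohm's law: I_bal = 0.0322 V / 26.59 ohm = 0.001211 A
Then Q = I * t = 0.001211 A * 8.39 hr = 0.01016 Ah

I=0.001211 A, Q=0.01016 Ah


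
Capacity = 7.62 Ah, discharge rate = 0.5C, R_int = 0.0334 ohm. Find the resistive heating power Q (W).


Step 1: I = C_rate * capacity = 0.5 * 7.62 = 3.81 A
Step 2: Q = I^2 * R = 3.81^2 * 0.0334 = 14.516 * 0.0334 = 0.4848 W

0.4848 W


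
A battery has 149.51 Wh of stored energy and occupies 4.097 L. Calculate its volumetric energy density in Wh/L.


ED = E / V = 149.51 / 4.097 = 36.49 Wh/L

36.49 Wh/L


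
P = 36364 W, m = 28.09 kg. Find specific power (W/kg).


Specific power = 36364 W / 28.09 kg = 1295 W/kg

1295 W/kg


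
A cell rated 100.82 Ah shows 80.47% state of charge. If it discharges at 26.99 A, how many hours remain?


Step 1: remaining = SOC/100 * C_total = 80.47/100 * 100.82 = 81.13 Ah
Step 2: t = remaining / I = 81.13 / 26.99 = 3.006 hr

3.006 hr


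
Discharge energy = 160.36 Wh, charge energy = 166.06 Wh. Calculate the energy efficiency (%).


Round-trip efficiency = 160.36/166.06 * 100% = 96.57%

96.57%


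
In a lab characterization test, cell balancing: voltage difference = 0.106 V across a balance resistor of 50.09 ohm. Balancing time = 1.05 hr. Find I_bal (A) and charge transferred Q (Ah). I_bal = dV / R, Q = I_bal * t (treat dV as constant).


First, Ohm's law: I_bal = 0.106 V / 50.09 ohm = 0.0021162 A
Then Q = I * t = 0.0021162 A * 1.05 hr = 0.002222 Ah

I=0.0021162 A, Q=0.002222 Ah


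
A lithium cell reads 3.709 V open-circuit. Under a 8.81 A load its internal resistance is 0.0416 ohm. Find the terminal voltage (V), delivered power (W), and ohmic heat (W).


Step 1: V_terminal = OCV - I*R = 3.709 - 8.81 * 0.0416 = 3.3425 V
Step 2: P_out = V_terminal * I = 3.3425 * 8.81 = 29.45 W
Step 3: Q = I^2 * R = 8.81^2 * 0.0416 = 3.229 W

V=3.3425 V, P=29.45 W, Q=3.229 W


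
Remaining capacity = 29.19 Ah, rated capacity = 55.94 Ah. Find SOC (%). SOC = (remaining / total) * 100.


SOC% = 29.19 / 55.94 * 100 = 52.18%

52.18%


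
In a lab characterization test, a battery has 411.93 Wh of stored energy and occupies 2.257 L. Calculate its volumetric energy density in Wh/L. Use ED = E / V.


ED = E / V = 411.93 / 2.257 = 182.5 Wh/L

182.5 Wh/L


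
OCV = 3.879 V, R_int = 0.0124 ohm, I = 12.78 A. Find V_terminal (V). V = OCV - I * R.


V = OCV - I*R = 3.879 - 12.78 * 0.0124 = 3.721 V

3.721 V


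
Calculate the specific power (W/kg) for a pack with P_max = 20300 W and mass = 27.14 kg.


Specific power = 20300 W / 27.14 kg = 748.0 W/kg

748.0 W/kg


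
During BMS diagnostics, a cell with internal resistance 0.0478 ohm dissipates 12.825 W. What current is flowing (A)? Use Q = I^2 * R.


I = sqrt(Q / R) = sqrt(12.825 / 0.0478) = sqrt(268.31) = 16.38 A

16.38 A


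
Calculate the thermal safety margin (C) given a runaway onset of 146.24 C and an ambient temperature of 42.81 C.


Safety margin = 146.24 C - 42.81 C = 103.43 C

103.43 C


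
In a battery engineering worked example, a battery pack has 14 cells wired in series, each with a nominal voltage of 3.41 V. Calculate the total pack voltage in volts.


V_pack = n * V_cell = 14 * 3.41 = 47.74 V

47.74 V


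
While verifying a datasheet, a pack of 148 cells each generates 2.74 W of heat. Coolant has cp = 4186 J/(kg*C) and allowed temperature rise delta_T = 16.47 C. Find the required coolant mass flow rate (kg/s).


Q_total = 148 * 2.74 = 405.52 W
m_dot = Q_total / (cp * dT) = 405.52 / (4186 * 16.47) = 0.005882 kg/s

0.005882 kg/s


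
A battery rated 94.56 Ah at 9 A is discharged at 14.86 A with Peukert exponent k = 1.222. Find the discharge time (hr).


t_rated = C / I_rated = 94.56 / 9 = 10.507 hr
(I_rated/I)^k = (0.60565)^1.222 = 0.54184
t = t_rated * (I_rated/I)^k = 10.507 * 0.54184 = 5.693 hr

5.693 hr


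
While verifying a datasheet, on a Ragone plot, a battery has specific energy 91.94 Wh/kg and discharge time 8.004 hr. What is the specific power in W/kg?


P_specific = E / t = 91.94 / 8.004 = 11.49 W/kg

11.49 W/kg


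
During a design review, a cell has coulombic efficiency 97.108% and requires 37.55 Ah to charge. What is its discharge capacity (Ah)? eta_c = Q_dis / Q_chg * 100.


Q_dis = eta/100 * Q_chg = 97.108/100 * 37.55 = 36.46 Ah

36.46 Ah


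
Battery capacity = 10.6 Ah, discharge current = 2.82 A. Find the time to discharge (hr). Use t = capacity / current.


Runtime = 10.6 Ah / 2.82 A = 3.759 hr

3.759 hr


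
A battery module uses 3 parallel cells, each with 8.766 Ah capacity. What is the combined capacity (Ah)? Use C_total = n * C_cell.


Parallel capacities add: 3 * 8.766 Ah = 26.298 Ah

26.298 Ah


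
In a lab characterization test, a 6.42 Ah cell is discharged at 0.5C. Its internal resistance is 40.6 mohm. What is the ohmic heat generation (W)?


Convert: R = 40.6 mohm = 0.0406 ohm
Step 1: I = C_rate * capacity = 0.5 * 6.42 = 3.21 A
Step 2: Q = I^2 * R = 3.21^2 * 0.0406 = 10.304 * 0.0406 = 0.4183 W

0.4183 W


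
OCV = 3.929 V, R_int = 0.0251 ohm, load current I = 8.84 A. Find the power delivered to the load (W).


Step 1: V_terminal = OCV - I*R = 3.929 - 8.84 * 0.0251 = 3.7071 V
Step 2: P_out = V_terminal * I = 3.7071 * 8.84 = 32.77 W

32.77 W


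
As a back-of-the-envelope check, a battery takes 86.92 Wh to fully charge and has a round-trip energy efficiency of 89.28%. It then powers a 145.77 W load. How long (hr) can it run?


Step 1: E_discharge = eta/100 * E_charge = 89.28/100 * 86.92 = 77.602 Wh
Step 2: t = E_discharge / P = 77.602 / 145.77 = 0.5324 hr

0.5324 hr


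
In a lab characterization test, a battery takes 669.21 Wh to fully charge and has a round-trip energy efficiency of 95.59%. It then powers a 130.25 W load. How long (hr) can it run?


Step 1: E_discharge = eta/100 * E_charge = 95.59/100 * 669.21 = 639.7 Wh
Step 2: t = E_discharge / P = 639.7 / 130.25 = 4.911 hr

4.911 hr


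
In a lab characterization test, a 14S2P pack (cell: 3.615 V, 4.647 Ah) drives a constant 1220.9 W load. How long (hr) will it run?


Step 1: E_pack = Ns * V_cell * Np * C_cell = 14 * 3.615 * 2 * 4.647 = 470.37 Wh
Step 2: t = E_pack / P = 470.37 / 1220.9 = 0.3853 hr

0.3853 hr


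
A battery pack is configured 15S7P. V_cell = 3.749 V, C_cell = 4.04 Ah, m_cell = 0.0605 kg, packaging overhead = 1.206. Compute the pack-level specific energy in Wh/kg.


Step 1: V_pack = 15 * 3.749 = 56.235 V
Step 2: C_pack = 7 * 4.04 = 28.28 Ah
Step 3: E_pack = V_pack * C_pack = 56.235 * 28.28 = 1590.3 Wh
Step 4: m_pack = 15 * 7 * 0.0605 * 1.206 = 7.6611 kg
Step 5: ED = E_pack / m_pack = 1590.3 / 7.6611 = 207.6 Wh/kg

207.6 Wh/kg


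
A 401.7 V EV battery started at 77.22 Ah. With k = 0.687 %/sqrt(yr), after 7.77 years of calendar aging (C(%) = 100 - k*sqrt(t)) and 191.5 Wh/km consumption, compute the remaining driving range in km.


Step 1: capacity retention = 100 - 0.687 * sqrt(7.77) = 100 - 0.687 * 2.7875 = 98.085%
Step 2: C_now = 77.22 * 98.085/100 = 75.741 Ah
Step 3: E_pack = V * C_now = 401.7 * 75.741 = 30425 Wh
Step 4: range = E_pack / consumption = 30425 / 191.5 = 158.9 km

158.9 km


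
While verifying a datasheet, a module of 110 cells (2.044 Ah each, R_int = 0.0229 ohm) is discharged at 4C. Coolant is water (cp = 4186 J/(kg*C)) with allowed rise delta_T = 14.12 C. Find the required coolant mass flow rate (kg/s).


Step 1: I = 4 * 2.044 = 8.176 A
Step 2: Q_cell = I^2 * R = 8.176^2 * 0.0229 = 1.5308 W
Step 3: Q_total = 110 * 1.5308 = 168.39 W
Step 4: m_dot = Q_total / (cp * dT) = 168.39 / (4186 * 14.12) = 0.002849 kg/s

0.002849 kg/s


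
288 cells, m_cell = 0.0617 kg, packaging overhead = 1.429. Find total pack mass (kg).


m_pack = n * m_cell * overhead = 288 * 0.0617 * 1.429 = 25.39 kg

25.39 kg


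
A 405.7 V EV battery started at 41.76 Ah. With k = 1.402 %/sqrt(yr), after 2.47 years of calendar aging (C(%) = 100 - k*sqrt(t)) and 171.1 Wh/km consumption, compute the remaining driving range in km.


Step 1: capacity retention = 100 - 1.402 * sqrt(2.47) = 100 - 1.402 * 1.5716 = 97.797%
Step 2: C_now = 41.76 * 97.797/100 = 40.84 Ah
Step 3: E_pack = V * C_now = 405.7 * 40.84 = 16569 Wh
Step 4: range = E_pack / consumption = 16569 / 171.1 = 96.84 km

96.84 km


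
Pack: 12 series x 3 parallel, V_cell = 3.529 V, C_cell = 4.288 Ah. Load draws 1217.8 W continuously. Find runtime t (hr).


Step 1: E_pack = Ns * V_cell * Np * C_cell = 12 * 3.529 * 3 * 4.288 = 544.76 Wh
Step 2: t = E_pack / P = 544.76 / 1217.8 = 0.4473 hr

0.4473 hr


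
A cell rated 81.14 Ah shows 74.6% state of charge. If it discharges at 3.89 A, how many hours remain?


Step 1: remaining = SOC/100 * C_total = 74.6/100 * 81.14 = 60.53 Ah
Step 2: t = remaining / I = 60.53 / 3.89 = 15.56 hr

15.56 hr


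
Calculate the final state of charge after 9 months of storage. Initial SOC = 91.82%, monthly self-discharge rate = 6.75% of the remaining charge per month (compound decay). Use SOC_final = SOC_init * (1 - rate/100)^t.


decay = (1 - 6.75/100)^9 = 0.53314
SOC_final = 91.82 * 0.53314 = 48.95%

48.95%


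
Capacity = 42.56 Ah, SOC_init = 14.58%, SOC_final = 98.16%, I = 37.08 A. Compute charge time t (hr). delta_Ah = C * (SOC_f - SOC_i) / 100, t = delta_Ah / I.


delta_Ah = 42.56 * (98.16 - 14.58) / 100 = 35.572 Ah
t = delta_Ah / I = 35.572 / 37.08 = 0.9593 hr

0.9593 hr


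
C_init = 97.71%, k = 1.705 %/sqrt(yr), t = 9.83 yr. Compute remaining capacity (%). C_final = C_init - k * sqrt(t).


Step 1: sqrt(9.83 yr) = 3.1353
Step 2: drop = 1.705 * 3.1353 = 5.3457
Step 3: C_final = 97.71 - 5.3457 = 92.36%

92.36%


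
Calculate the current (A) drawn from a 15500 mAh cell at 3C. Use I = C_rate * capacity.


Convert: capacity = 15500 mAh = 15.5 Ah
At 3C: I = 3 * 15.5 Ah = 46.5 A

46.5 A


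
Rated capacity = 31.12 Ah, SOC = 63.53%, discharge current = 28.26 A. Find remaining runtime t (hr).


Step 1: remaining = SOC/100 * C_total = 63.53/100 * 31.12 = 19.771 Ah
Step 2: t = remaining / I = 19.771 / 28.26 = 0.6996 hr

0.6996 hr


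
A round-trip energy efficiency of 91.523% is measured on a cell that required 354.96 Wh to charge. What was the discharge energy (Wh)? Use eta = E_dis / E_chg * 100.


E_dis = eta/100 * E_chg = 91.523/100 * 354.96 = 324.9 Wh

324.9 Wh


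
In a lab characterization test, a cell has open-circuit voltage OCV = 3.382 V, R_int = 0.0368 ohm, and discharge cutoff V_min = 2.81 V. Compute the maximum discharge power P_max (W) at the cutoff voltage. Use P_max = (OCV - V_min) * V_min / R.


P_max = (OCV - V_min) * V_min / R = (3.382 - 2.81) * 2.81 / 0.0368 = 0.572 * 2.81 / 0.0368 = 43.68 W

43.68 W


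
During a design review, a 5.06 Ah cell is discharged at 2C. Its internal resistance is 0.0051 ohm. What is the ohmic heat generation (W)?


Step 1: I = C_rate * capacity = 2 * 5.06 = 10.12 A
Step 2: Q = I^2 * R = 10.12^2 * 0.0051 = 102.41 * 0.0051 = 0.5223 W

0.5223 W


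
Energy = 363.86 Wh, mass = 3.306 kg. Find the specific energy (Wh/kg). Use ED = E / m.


ED = E / m = 363.86 / 3.306 = 110.1 Wh/kg

110.1 Wh/kg


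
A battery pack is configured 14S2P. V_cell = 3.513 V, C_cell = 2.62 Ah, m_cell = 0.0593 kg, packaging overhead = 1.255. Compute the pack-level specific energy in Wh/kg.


Step 1: V_pack = 14 * 3.513 = 49.182 V
Step 2: C_pack = 2 * 2.62 = 5.24 Ah
Step 3: E_pack = V_pack * C_pack = 49.182 * 5.24 = 257.71 Wh
Step 4: m_pack = 14 * 2 * 0.0593 * 1.255 = 2.0838 kg
Step 5: ED = E_pack / m_pack = 257.71 / 2.0838 = 123.7 Wh/kg

123.7 Wh/kg


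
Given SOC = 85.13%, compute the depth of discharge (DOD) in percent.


Complement of SOC: DOD = 100% - 85.13% = 14.87%

14.87%


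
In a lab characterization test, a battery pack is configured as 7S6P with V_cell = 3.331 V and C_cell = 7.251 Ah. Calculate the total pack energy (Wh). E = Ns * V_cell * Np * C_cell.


E = Ns * Vcell * Np * Ccell = 7 * 3.331 * 6 * 7.251 = 1014 Wh

1014 Wh


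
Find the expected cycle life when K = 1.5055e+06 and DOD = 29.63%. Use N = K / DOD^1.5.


DOD^1.5 = 161.29
N = K / DOD^1.5 = 1.5055e+06 / 161.29 = 9334

9334 cycles


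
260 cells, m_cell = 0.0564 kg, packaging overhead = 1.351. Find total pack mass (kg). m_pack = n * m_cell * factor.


m_pack = n * m_cell * overhead = 260 * 0.0564 * 1.351 = 19.81 kg

19.81 kg


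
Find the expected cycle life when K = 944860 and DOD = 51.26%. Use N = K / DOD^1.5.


DOD^1.5 = 367
N = K / DOD^1.5 = 944860 / 367 = 2575

2575 cycles


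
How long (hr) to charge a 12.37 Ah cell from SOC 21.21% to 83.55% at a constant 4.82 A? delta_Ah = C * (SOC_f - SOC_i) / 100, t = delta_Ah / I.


delta_Ah = 12.37 * (83.55 - 21.21) / 100 = 7.7115 Ah
t = delta_Ah / I = 7.7115 / 4.82 = 1.600 hr

1.600 hr


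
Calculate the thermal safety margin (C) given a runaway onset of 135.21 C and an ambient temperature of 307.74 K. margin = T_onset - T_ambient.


Convert: T_ambient = 307.74 K = 34.59 C
margin = 135.21 - 34.59 = 100.62 C

100.62 C


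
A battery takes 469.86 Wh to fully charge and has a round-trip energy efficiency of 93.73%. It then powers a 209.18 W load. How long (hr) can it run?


Step 1: E_discharge = eta/100 * E_charge = 93.73/100 * 469.86 = 440.4 Wh
Step 2: t = E_discharge / P = 440.4 / 209.18 = 2.105 hr

2.105 hr


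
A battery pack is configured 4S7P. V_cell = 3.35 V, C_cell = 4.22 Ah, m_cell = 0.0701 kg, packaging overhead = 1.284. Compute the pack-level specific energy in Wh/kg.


Step 1: V_pack = 4 * 3.35 = 13.4 V
Step 2: C_pack = 7 * 4.22 = 29.54 Ah
Step 3: E_pack = V_pack * C_pack = 13.4 * 29.54 = 395.84 Wh
Step 4: m_pack = 4 * 7 * 0.0701 * 1.284 = 2.5202 kg
Step 5: ED = E_pack / m_pack = 395.84 / 2.5202 = 157.1 Wh/kg

157.1 Wh/kg


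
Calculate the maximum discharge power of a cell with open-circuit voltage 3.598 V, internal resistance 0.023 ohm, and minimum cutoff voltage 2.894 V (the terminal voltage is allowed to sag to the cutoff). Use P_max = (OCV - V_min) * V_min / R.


P_max = (OCV - V_min) * V_min / R = (3.598 - 2.894) * 2.894 / 0.023 = 0.704 * 2.894 / 0.023 = 88.58 W

88.58 W


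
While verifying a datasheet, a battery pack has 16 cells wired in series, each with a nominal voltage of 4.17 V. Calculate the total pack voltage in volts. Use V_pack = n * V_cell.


V_pack = n * V_cell = 16 * 4.17 = 66.72 V

66.72 V


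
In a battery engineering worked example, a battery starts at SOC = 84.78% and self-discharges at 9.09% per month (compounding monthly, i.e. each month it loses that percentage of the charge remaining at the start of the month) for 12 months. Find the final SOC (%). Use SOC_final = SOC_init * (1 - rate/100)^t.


Monthly retention factor = 1 - 9.09/100 = 0.9091
Over 12 months: factor^12 = 0.31867
SOC_final = 84.78 * 0.31867 = 27.02%

27.02%
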